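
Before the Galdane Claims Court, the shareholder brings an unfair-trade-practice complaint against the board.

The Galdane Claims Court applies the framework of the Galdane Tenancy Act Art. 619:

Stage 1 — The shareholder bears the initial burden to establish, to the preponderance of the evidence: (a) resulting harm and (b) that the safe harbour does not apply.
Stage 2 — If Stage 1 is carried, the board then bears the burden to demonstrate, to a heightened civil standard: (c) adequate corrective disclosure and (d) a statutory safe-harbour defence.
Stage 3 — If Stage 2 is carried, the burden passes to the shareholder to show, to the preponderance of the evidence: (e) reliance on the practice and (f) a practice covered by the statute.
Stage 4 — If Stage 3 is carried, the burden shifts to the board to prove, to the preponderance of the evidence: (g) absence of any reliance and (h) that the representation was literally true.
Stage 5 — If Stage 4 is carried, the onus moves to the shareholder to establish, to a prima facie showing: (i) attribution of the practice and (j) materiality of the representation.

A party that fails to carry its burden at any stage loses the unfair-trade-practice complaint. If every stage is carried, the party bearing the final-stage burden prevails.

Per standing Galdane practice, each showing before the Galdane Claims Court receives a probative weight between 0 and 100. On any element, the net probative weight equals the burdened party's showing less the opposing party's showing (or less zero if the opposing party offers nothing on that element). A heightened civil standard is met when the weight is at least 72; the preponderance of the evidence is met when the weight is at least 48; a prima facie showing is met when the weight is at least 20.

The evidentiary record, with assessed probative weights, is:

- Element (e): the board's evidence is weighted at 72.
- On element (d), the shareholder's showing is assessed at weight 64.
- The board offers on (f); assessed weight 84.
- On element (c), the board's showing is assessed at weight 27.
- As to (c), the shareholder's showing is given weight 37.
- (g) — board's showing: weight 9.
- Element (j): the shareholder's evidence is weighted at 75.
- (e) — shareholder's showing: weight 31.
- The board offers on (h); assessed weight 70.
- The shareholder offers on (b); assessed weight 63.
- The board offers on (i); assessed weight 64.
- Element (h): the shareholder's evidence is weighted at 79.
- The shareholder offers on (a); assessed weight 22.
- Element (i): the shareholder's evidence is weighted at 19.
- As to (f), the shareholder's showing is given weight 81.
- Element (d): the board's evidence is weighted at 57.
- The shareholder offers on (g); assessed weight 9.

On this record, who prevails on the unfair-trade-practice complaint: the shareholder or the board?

board

Stage 1 — burden on shareholder; standard: the preponderance of the evidence (weight is at least 48).
    (a): 22 < 48 [not met]
    (b): 63 ≥ 48 [met]
  Not every element is met, so the shareholder fails to carry Stage 1.
The board prevails.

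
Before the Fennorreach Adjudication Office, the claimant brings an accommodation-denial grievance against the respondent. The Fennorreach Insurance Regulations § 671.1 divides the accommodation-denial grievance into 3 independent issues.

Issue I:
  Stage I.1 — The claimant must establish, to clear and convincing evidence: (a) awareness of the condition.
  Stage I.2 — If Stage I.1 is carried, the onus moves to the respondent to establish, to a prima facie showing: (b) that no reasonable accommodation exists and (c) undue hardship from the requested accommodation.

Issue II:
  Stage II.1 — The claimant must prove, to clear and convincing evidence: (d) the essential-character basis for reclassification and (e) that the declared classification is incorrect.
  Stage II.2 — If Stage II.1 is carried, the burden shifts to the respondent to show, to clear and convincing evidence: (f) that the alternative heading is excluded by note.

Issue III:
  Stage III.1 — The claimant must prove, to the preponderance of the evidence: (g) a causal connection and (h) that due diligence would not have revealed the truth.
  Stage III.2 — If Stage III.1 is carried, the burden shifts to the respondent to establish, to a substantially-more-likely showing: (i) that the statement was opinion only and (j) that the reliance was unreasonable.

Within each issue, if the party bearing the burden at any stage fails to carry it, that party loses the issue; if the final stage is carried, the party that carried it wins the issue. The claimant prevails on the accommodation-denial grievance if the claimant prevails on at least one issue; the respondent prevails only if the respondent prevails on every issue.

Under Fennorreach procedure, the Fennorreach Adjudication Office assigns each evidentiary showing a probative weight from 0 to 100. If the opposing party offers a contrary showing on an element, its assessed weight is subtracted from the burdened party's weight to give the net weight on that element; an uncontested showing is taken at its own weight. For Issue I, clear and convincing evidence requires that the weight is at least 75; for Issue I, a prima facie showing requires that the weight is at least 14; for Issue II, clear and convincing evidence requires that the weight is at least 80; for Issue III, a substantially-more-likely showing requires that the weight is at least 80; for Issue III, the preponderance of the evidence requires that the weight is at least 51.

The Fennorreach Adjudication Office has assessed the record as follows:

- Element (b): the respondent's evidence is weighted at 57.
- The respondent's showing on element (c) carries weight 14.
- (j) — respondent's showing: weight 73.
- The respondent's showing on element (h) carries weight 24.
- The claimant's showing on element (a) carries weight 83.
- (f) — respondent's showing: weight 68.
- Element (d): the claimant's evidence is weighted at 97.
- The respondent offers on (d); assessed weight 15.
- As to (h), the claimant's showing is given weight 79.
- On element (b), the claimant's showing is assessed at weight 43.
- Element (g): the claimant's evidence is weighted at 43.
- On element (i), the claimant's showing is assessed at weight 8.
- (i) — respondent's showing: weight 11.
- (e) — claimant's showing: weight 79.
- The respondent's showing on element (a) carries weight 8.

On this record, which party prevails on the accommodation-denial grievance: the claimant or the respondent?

respondent

— Issue I —
Stage I.1 (claimant, clear and convincing evidence, weight is at least 75): (a) net 83−8=75 ≥ 75 — meets.
  Stage I.1 is satisfied; the onus moves to the respondent.
Stage I.2 (respondent, a prima facie showing, weight is at least 14): (b) net 57−43=14 ≥ 14 — meets; (c) 14 ≥ 14 — meets.
  All elements met at the final stage.
Every stage carried; the respondent prevails on this issue.
— Issue II —
Stage II.1 (claimant, clear and convincing evidence, weight is at least 80): (d) net 97−15=82 ≥ 80 — meets; (e) 79 < 80 — fails.
  Not every element is met, so the claimant fails to carry Stage II.1.
The respondent prevails on this issue.
— Issue III —
Stage III.1 (claimant, the preponderance of the evidence, weight is at least 51): (g) 43 < 51 — fails; (h) net 79−24=55 ≥ 51 — meets.
  Stage III.1 not carried; the claimant fails its burden.
The analysis ends at Stage III.1; the respondent prevails on this issue.
Per-issue: Issue I → respondent; Issue II → respondent; Issue III → respondent. The claimant must prevail on at least one issue; overall, the respondent prevails.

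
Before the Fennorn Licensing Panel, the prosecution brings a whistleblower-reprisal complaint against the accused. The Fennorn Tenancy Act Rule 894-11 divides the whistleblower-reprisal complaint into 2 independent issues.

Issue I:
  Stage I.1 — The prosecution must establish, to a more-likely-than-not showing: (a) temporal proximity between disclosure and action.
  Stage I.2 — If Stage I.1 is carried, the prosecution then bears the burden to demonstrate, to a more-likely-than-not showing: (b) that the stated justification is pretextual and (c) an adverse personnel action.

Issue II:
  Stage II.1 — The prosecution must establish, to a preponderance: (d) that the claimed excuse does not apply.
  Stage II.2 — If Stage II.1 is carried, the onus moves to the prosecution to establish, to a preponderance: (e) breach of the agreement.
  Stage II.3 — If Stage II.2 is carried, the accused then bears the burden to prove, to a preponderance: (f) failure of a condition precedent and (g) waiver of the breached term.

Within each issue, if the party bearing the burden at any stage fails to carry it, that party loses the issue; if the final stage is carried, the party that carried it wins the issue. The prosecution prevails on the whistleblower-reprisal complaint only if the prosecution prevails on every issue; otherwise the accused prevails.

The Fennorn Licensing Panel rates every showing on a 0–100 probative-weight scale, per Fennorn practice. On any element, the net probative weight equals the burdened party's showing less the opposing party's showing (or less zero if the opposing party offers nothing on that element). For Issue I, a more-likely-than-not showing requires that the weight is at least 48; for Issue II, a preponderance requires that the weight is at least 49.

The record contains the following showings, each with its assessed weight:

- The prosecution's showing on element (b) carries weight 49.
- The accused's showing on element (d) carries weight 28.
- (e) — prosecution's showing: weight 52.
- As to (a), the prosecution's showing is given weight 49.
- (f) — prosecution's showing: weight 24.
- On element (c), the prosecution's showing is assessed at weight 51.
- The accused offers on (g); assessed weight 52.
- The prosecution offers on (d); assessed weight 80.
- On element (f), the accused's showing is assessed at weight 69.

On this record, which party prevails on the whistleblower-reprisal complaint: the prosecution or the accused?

— Issue I —
At Stage I.1 the prosecution must meet a more-likely-than-not showing (weight is at least 48): on (a) the weight is 49, ≥ 48, so (a) meets the standard.
  Stage I.1 carried; the burden remains with the prosecution.
At Stage I.2 the prosecution must meet a more-likely-than-not showing (weight is at least 48): on (b) the weight is 49, which does reach 48, so (b) meets the standard; on (c) the weight is 51, which does reach 48, so (c) meets the standard.
  All elements met at the final stage.
With every stage satisfied, the prosecution prevails on this issue.
— Issue II —
Stage II.1 (prosecution, a preponderance, weight is at least 49): (d) net 80−28=52 ≥ 49 — meets.
  All elements met. The prosecution retains the burden for Stage II.2.
Stage II.2 (prosecution, a preponderance, weight is at least 49): (e) 52 ≥ 49 — meets.
  Stage II.2 carried; the burden shifts to the accused.
Stage II.3 (accused, a preponderance, weight is at least 49): (f) net 69−24=45 < 49 — fails; (g) 52 ≥ 49 — meets.
  Not every element is met, so the accused fails to carry Stage II.3.
The analysis ends at Stage II.3; the prosecution prevails on this issue.
Per-issue: Issue I → prosecution; Issue II → prosecution. The prosecution must prevail on every issue; overall, the prosecution prevails.

prosecution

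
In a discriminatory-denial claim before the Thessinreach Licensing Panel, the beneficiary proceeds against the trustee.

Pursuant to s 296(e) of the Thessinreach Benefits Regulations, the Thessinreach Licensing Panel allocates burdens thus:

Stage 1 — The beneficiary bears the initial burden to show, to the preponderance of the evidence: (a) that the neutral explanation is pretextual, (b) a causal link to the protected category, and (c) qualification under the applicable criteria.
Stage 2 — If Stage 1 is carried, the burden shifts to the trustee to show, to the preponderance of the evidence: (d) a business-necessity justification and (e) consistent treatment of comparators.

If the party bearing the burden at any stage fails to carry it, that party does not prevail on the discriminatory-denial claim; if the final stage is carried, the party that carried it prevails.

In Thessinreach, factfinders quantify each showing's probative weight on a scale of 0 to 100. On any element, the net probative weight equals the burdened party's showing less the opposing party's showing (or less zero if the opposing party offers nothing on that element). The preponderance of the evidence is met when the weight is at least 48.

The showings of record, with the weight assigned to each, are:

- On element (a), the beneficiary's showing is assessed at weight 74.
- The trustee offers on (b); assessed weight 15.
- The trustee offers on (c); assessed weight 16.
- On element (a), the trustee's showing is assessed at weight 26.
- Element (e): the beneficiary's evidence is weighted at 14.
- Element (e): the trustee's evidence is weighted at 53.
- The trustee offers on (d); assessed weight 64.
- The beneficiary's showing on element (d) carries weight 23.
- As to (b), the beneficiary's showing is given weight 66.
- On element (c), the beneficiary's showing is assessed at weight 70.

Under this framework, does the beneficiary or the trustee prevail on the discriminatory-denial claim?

Stage 1 (beneficiary, the preponderance of the evidence, weight is at least 48): (a) net 74−26=48 ≥ 48 — meets; (b) net 66−15=51 ≥ 48 — meets; (c) net 70−16=54 ≥ 48 — meets.
  The beneficiary carries Stage 1; the trustee now bears the burden.
Stage 2 (trustee, the preponderance of the evidence, weight is at least 48): (d) net 64−23=41 < 48 — fails; (e) net 53−14=39 < 48 — fails.
  The trustee does not carry Stage 2.
The beneficiary prevails.

beneficiary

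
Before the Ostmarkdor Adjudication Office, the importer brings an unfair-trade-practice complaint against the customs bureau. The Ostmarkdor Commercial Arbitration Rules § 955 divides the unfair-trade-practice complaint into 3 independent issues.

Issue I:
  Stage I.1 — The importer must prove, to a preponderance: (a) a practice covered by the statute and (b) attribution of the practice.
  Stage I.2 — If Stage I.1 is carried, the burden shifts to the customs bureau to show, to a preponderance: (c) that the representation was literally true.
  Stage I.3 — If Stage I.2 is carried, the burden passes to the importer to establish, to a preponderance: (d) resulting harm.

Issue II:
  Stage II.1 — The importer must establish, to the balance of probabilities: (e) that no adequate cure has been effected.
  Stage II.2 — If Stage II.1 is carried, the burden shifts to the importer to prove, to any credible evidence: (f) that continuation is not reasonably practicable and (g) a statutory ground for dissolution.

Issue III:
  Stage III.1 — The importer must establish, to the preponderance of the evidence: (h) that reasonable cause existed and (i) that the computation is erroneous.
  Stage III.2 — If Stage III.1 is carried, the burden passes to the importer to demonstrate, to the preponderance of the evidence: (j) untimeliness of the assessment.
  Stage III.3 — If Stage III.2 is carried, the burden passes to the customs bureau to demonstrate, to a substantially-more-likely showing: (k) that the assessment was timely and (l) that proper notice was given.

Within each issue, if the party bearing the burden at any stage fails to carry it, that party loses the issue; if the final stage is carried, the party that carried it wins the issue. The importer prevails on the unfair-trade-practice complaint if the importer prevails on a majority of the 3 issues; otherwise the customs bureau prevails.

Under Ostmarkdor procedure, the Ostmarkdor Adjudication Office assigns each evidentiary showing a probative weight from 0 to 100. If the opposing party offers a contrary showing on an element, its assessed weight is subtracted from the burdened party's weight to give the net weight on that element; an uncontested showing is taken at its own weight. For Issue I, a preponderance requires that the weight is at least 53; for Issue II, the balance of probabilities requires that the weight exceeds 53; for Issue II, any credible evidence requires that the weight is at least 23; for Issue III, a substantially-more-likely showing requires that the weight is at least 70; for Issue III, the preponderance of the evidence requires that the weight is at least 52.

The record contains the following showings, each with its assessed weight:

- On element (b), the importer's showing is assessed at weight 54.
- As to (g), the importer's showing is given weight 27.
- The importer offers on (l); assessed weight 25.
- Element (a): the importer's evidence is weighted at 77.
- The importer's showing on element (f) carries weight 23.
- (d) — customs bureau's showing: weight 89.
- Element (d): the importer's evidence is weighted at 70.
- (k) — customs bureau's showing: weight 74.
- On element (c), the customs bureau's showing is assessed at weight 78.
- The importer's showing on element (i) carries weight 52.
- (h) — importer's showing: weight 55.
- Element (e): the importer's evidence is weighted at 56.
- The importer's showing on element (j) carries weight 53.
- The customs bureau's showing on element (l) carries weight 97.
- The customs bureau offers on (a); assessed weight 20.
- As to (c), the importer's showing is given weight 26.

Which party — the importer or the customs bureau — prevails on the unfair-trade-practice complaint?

importer

— Issue I —
Stage I.1 — burden on importer; standard: a preponderance (weight is at least 53).
    (a): 77 − 20 = 57 ≥ 53 [met]
    (b): 54 ≥ 53 [met]
  Stage I.1 carried; the burden shifts to the customs bureau.
Stage I.2 — burden on customs bureau; standard: a preponderance (weight is at least 53).
    (c): 78 − 26 = 52 < 53 [not met]
  The customs bureau does not carry Stage I.2.
The importer prevails on this issue.
— Issue II —
Stage II.1 (importer, the balance of probabilities, weight exceeds 53): (e) 56 > 53 — meets.
  Stage II.1 is satisfied; the importer continues to bear the burden.
Stage II.2 (importer, any credible evidence, weight is at least 23): (f) 23 ≥ 23 — meets; (g) 27 ≥ 23 — meets.
  All elements met at the final stage.
All stages carried — the importer prevails on this issue.
— Issue III —
Stage III.1 — burden on importer; standard: the preponderance of the evidence (weight is at least 52).
    (h): 55 ≥ 52 [met]
    (i): 52 ≥ 52 [met]
  Stage III.1 is satisfied; the importer continues to bear the burden.
Stage III.2 — burden on importer; standard: the preponderance of the evidence (weight is at least 52).
    (j): 53 ≥ 52 [met]
  Stage III.2 carried; the burden shifts to the customs bureau.
Stage III.3 — burden on customs bureau; standard: a substantially-more-likely showing (weight is at least 70).
    (k): 74 ≥ 70 [met]
    (l): 97 − 25 = 72 ≥ 70 [met]
  Stage III.3 carried; the final stage is satisfied.
With every stage satisfied, the customs bureau prevails on this issue.
Per-issue: Issue I → importer; Issue II → importer; Issue III → customs bureau. The importer must prevail on a majority of issues; overall, the importer prevails.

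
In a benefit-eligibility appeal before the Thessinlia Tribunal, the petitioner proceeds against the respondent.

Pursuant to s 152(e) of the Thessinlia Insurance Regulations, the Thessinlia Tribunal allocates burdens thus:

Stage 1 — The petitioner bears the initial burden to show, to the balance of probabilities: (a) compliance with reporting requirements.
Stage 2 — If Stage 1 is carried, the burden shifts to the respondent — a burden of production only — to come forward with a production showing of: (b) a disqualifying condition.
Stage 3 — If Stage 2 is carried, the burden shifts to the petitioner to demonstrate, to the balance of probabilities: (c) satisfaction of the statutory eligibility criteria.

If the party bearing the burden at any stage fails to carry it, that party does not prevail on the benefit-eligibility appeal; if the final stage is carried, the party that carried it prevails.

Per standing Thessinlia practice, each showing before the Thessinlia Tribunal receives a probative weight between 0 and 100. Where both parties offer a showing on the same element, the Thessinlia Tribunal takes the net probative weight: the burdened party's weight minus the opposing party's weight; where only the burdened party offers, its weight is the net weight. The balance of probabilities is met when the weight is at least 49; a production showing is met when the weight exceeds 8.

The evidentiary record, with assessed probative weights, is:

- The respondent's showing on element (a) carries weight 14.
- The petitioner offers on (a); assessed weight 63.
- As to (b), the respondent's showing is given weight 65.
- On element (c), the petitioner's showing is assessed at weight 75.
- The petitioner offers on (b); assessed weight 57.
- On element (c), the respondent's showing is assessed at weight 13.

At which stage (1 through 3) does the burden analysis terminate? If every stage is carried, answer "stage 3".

At Stage 1 the petitioner must meet the balance of probabilities (weight is at least 49): on (a) the weight is 63 less the opposing 14 gives net 49, ≥ 49, so (a) meets the standard.
  Stage 1 carried; the burden shifts to the respondent.
At Stage 2 the respondent must meet a production showing (weight exceeds 8): on (b) the weight is 65 less the opposing 57 gives net 8, which does not exceed 8, so (b) does not meet the standard.
  Stage 2 not carried; the respondent fails its burden.
The analysis ends at Stage 2; the petitioner prevails.

stage 2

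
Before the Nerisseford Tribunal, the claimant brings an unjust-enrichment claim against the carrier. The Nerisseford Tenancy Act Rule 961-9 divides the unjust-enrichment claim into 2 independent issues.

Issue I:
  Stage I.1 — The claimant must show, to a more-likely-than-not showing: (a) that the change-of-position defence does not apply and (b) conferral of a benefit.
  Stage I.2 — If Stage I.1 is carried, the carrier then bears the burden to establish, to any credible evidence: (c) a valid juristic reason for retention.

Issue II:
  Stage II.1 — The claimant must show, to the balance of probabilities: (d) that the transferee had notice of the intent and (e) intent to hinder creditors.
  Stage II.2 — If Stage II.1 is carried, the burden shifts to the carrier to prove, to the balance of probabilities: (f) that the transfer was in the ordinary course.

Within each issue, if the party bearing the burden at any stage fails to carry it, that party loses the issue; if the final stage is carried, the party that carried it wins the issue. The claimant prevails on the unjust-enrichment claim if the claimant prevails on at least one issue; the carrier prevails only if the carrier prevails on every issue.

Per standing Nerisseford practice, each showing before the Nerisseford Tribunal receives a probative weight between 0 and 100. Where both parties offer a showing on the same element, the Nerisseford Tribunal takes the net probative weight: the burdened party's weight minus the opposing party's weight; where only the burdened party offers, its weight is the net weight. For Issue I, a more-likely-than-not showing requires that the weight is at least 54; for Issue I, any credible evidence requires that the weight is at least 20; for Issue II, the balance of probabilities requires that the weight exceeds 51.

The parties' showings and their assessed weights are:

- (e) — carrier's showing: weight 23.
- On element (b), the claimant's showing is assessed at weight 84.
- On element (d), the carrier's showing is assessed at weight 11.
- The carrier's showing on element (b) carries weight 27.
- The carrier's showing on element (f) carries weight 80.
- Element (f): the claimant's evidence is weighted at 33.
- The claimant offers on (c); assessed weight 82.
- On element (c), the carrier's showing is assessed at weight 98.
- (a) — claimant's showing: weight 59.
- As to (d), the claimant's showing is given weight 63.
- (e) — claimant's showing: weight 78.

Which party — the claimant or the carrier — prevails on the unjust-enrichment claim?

— Issue I —
Stage I.1 — burden on claimant; standard: a more-likely-than-not showing (weight is at least 54).
    (a): 59 ≥ 54 [met]
    (b): 84 − 27 = 57 ≥ 54 [met]
  Stage I.1 carried; the burden shifts to the carrier.
Stage I.2 — burden on carrier; standard: any credible evidence (weight is at least 20).
    (c): 98 − 82 = 16 < 20 [not met]
  Not every element is met, so the carrier fails to carry Stage I.2.
The analysis ends at Stage I.2; the claimant prevails on this issue.
— Issue II —
Stage II.1 — burden on claimant; standard: the balance of probabilities (weight exceeds 51).
    (d): 63 − 11 = 52 > 51 [met]
    (e): 78 − 23 = 55 > 51 [met]
  Stage II.1 is satisfied; the onus moves to the carrier.
Stage II.2 — burden on carrier; standard: the balance of probabilities (weight exceeds 51).
    (f): 80 − 33 = 47 ≤ 51 [not met]
  Not every element is met, so the carrier fails to carry Stage II.2.
The analysis ends at Stage II.2; the claimant prevails on this issue.
Per-issue: Issue I → claimant; Issue II → claimant. The claimant must prevail on at least one issue; overall, the claimant prevails.

claimant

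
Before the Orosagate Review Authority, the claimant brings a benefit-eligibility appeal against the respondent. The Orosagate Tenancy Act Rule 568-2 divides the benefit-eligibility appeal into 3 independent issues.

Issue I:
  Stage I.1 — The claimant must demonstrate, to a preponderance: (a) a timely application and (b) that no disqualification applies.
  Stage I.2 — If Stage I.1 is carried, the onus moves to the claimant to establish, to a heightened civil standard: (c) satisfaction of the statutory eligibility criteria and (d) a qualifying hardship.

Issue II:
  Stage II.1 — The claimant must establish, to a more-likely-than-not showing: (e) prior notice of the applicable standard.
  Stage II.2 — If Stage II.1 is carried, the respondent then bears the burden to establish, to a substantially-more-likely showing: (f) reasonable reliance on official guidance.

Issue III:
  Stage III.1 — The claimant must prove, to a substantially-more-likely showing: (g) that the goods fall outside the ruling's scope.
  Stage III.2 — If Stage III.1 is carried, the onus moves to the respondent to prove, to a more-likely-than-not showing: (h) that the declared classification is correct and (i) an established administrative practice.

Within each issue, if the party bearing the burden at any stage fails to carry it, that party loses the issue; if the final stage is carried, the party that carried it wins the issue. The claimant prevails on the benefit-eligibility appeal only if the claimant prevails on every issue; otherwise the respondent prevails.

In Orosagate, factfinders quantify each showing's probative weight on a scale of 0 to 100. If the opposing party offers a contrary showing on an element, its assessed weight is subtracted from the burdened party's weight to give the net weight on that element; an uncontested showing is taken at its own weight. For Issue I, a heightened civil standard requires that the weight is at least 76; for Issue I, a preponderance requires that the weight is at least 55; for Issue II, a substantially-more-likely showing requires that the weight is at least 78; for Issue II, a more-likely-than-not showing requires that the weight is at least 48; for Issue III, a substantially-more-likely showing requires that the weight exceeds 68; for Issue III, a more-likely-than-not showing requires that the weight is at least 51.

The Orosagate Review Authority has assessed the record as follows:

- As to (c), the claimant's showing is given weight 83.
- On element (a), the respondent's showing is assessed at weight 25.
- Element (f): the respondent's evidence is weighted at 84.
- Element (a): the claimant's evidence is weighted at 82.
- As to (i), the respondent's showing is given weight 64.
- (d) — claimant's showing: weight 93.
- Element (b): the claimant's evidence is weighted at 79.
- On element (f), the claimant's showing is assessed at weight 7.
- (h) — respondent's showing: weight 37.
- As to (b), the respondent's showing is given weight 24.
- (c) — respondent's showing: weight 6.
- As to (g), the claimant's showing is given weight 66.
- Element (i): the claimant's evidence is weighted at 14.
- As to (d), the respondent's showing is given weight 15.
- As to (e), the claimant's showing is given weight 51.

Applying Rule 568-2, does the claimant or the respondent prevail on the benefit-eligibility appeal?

respondent

— Issue I —
Stage I.1 (claimant, a preponderance, weight is at least 55): (a) net 82−25=57 ≥ 55 — meets; (b) net 79−24=55 ≥ 55 — meets.
  Stage I.1 is satisfied; the claimant continues to bear the burden.
Stage I.2 (claimant, a heightened civil standard, weight is at least 76): (c) net 83−6=77 ≥ 76 — meets; (d) net 93−15=78 ≥ 76 — meets.
  Stage I.2 carried; the final stage is satisfied.
With every stage satisfied, the claimant prevails on this issue.
— Issue II —
At Stage II.1 the claimant must meet a more-likely-than-not showing (weight is at least 48): on (e) the weight is 51, which does reach 48, so (e) meets the standard.
  All elements met. The burden passes to the respondent.
At Stage II.2 the respondent must meet a substantially-more-likely showing (weight is at least 78): on (f) the weight is 84 less the opposing 7 gives net 77, which does not reach 78, so (f) does not meet the standard.
  Not every element is met, so the respondent fails to carry Stage II.2.
The claimant prevails on this issue.
— Issue III —
At Stage III.1 the claimant must meet a substantially-more-likely showing (weight exceeds 68): on (g) the weight is 66, ≤ 68, so (g) does not meet the standard.
  Stage III.1 not carried; the claimant fails its burden.
So the respondent prevails on this issue.
Per-issue: Issue I → claimant; Issue II → claimant; Issue III → respondent. The claimant must prevail on every issue; overall, the respondent prevails.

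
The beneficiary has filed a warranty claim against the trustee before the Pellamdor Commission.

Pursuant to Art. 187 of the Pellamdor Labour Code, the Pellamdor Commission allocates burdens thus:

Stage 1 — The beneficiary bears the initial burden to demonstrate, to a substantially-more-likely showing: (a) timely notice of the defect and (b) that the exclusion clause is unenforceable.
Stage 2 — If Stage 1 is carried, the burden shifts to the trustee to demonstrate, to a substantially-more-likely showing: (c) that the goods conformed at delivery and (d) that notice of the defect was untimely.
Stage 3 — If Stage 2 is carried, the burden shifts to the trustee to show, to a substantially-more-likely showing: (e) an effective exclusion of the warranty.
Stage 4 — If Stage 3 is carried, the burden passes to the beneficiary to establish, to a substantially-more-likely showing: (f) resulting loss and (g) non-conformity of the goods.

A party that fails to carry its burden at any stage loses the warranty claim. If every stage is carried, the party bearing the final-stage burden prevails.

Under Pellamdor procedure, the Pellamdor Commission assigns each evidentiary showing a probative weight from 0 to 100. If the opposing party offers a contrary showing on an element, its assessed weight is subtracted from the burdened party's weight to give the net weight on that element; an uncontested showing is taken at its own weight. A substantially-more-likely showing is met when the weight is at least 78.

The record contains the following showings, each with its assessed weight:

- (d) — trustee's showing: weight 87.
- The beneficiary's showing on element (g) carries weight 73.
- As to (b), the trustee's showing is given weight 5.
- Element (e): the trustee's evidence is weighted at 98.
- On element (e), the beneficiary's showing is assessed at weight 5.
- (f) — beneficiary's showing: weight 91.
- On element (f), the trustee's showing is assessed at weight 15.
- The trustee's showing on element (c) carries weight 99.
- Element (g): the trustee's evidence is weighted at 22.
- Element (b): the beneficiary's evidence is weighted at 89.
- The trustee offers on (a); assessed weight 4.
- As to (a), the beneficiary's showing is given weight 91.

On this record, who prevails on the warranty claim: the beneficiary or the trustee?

trustee

Stage 1 — burden on beneficiary; standard: a substantially-more-likely showing (weight is at least 78).
    (a): 91 − 4 = 87 ≥ 78 [met]
    (b): 89 − 5 = 84 ≥ 78 [met]
  The beneficiary carries Stage 1; the trustee now bears the burden.
Stage 2 — burden on trustee; standard: a substantially-more-likely showing (weight is at least 78).
    (c): 99 ≥ 78 [met]
    (d): 87 ≥ 78 [met]
  Stage 2 is satisfied; the trustee continues to bear the burden.
Stage 3 — burden on trustee; standard: a substantially-more-likely showing (weight is at least 78).
    (e): 98 − 5 = 93 ≥ 78 [met]
  All elements met. The burden passes to the beneficiary.
Stage 4 — burden on beneficiary; standard: a substantially-more-likely showing (weight is at least 78).
    (f): 91 − 15 = 76 < 78 [not met]
    (g): 73 − 22 = 51 < 78 [not met]
  Not every element is met, so the beneficiary fails to carry Stage 4.
The analysis ends at Stage 4; the trustee prevails.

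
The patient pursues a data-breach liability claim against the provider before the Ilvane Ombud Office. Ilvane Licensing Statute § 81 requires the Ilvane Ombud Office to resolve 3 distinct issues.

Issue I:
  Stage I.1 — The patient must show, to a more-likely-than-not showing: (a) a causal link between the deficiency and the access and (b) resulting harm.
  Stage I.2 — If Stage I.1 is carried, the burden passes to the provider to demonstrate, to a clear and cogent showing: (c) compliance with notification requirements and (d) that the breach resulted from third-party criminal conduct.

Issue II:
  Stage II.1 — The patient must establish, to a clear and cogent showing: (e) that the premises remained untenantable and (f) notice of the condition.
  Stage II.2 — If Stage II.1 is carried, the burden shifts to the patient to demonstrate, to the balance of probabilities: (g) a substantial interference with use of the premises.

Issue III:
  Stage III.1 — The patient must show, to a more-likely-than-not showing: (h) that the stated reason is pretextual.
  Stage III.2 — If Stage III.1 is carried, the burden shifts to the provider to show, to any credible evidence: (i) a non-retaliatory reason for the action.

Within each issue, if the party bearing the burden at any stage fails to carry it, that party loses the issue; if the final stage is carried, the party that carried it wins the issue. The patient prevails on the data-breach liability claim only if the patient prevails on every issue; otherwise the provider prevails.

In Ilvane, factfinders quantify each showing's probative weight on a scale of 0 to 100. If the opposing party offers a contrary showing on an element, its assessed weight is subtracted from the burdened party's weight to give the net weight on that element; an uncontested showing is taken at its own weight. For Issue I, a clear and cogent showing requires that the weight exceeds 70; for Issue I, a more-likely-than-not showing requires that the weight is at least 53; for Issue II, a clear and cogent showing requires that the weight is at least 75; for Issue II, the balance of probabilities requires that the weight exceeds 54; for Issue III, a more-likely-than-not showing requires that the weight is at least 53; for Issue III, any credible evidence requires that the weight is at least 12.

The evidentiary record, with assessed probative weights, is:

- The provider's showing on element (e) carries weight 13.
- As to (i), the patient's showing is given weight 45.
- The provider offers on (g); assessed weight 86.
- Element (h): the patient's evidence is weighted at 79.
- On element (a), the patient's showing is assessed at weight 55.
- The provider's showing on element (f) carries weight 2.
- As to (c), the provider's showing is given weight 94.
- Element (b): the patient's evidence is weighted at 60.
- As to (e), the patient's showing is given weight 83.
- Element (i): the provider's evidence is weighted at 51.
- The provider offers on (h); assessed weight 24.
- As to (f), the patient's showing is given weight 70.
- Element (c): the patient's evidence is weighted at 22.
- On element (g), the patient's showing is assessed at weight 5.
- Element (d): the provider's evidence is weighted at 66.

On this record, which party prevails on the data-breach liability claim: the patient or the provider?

provider

— Issue I —
At Stage I.1 the patient must meet a more-likely-than-not showing (weight is at least 53): on (a) the weight is 55, ≥ 53, so (a) meets the standard; on (b) the weight is 60, which does reach 53, so (b) meets the standard.
  The patient carries Stage I.1; the provider now bears the burden.
At Stage I.2 the provider must meet a clear and cogent showing (weight exceeds 70): on (c) the weight is 94 less the opposing 22 gives net 72, which does exceed 70, so (c) meets the standard; on (d) the weight is 66, which does not exceed 70, so (d) does not meet the standard.
  The provider does not carry Stage I.2.
The patient prevails on this issue.
— Issue II —
Stage II.1 (patient, a clear and cogent showing, weight is at least 75): (e) net 83−13=70 < 75 — fails; (f) net 70−2=68 < 75 — fails.
  Stage II.1 not carried; the patient fails its burden.
The analysis ends at Stage II.1; the provider prevails on this issue.
— Issue III —
At Stage III.1 the patient must meet a more-likely-than-not showing (weight is at least 53): on (h) the weight is 79 less the opposing 24 gives net 55, which does reach 53, so (h) meets the standard.
  Stage III.1 is satisfied; the onus moves to the provider.
At Stage III.2 the provider must meet any credible evidence (weight is at least 12): on (i) the weight is 51 less the opposing 45 gives net 6, which does not reach 12, so (i) does not meet the standard.
  The provider does not carry Stage III.2.
The analysis ends at Stage III.2; the patient prevails on this issue.
Per-issue: Issue I → patient; Issue II → provider; Issue III → patient. The patient must prevail on every issue; overall, the provider prevails.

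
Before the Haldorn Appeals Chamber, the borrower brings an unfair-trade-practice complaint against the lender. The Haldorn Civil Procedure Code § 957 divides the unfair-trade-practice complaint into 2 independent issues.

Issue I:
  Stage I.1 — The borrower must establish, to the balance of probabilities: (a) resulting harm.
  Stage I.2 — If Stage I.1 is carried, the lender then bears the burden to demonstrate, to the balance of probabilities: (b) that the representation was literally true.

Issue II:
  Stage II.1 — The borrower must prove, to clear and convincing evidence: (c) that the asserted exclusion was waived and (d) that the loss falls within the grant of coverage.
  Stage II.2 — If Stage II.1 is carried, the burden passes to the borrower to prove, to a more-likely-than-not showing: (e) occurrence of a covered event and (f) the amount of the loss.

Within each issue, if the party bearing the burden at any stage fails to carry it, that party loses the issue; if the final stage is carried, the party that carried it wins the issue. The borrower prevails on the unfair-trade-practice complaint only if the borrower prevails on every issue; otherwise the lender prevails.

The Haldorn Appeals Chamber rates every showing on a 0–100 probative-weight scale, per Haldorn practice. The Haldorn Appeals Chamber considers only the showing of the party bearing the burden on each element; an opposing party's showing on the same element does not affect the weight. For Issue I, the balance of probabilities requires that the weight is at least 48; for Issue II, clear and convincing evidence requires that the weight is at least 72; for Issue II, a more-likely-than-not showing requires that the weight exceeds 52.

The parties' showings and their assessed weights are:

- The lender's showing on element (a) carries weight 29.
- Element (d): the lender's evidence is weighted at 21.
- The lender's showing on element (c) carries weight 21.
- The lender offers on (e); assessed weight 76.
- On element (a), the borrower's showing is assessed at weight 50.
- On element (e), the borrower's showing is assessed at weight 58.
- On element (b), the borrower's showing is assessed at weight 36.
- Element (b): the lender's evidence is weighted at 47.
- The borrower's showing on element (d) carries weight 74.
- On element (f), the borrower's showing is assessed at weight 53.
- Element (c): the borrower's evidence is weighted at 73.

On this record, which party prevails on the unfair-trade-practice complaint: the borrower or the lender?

borrower

— Issue I —
Stage I.1 — burden on borrower; standard: the balance of probabilities (weight is at least 48).
    (a): 50 (lender's 29 disregarded) ≥ 48 [met]
  Stage I.1 is satisfied; the onus moves to the lender.
Stage I.2 — burden on lender; standard: the balance of probabilities (weight is at least 48).
    (b): 47 (borrower's 36 disregarded) < 48 [not met]
  Stage I.2 not carried; the lender fails its burden.
So the borrower prevails on this issue.
— Issue II —
At Stage II.1 the borrower must meet clear and convincing evidence (weight is at least 72): on (c) the weight is 73 (the lender's 21 is given no effect), which does reach 72, so (c) meets the standard; on (d) the weight is 74 (the lender's 21 is given no effect), which does reach 72, so (d) meets the standard.
  Stage II.1 is satisfied; the borrower continues to bear the burden.
At Stage II.2 the borrower must meet a more-likely-than-not showing (weight exceeds 52): on (e) the weight is 58 (the lender's 76 is given no effect), which does exceed 52, so (e) meets the standard; on (f) the weight is 53, > 52, so (f) meets the standard.
  Stage II.2 carried; the final stage is satisfied.
Every stage carried; the borrower prevails on this issue.
Per-issue: Issue I → borrower; Issue II → borrower. The borrower must prevail on every issue; overall, the borrower prevails.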